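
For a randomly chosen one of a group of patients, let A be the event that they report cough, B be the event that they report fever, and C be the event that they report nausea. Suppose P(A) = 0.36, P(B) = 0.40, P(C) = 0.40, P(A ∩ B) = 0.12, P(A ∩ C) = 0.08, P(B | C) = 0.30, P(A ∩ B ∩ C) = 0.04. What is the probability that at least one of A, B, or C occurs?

P(B ∩ C) = P(C)·P(B|C) = 0.40 × 0.30 = 0.12
By inclusion–exclusion:
P(A ∪ B ∪ C) = 0.36 + 0.40 + 0.40 − 0.12 − 0.08 − 0.12 + 0.04 = 0.88

0.88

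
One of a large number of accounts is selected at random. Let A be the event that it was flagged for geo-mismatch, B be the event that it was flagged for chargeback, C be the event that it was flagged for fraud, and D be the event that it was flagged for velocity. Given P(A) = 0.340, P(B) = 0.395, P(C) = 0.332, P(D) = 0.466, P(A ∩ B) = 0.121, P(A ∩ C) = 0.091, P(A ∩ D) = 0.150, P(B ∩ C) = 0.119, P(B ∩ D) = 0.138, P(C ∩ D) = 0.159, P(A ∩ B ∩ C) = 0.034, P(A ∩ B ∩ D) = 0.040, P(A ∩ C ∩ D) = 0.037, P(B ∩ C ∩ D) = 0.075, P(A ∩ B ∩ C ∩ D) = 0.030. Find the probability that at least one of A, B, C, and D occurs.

Apply inclusion-exclusion:
P(A ∪ B ∪ C ∪ D) = 0.340 + 0.395 + 0.332 + 0.466 − 0.121 − 0.091 − 0.150 − 0.119 − 0.138 − 0.159 + 0.034 + 0.040 + 0.037 + 0.075 − 0.030 = 0.911

0.911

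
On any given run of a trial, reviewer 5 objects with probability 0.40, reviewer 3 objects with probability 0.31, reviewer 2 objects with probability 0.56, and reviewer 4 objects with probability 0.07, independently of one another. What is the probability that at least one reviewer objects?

0.8305912

P(none) = (1 − 0.40) × (1 − 0.31) × (1 − 0.56) × (1 − 0.07) = 0.60 × 0.69 × 0.44 × 0.93 = 0.1694088
P(at least one) = 1 − 0.1694088 = 0.8305912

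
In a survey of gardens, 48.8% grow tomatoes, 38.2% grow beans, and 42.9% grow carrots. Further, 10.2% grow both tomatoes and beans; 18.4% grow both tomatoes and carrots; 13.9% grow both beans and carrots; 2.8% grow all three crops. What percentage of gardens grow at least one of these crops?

90.2%

P(at least one) = 48.8 + 38.2 + 42.9 − 10.2 − 18.4 − 13.9 + 2.8 = 90.2%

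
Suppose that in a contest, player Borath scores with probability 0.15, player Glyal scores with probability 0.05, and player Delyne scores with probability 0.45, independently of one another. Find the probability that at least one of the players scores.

P(none) = (1 − 0.15) × (1 − 0.05) × (1 − 0.45) = 0.85 × 0.95 × 0.55 = 0.444125
P(at least one) = 1 − 0.444125 = 0.555875

0.555875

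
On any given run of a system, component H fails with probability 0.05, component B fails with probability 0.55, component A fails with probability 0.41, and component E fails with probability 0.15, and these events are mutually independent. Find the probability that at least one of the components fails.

Independence gives P(none) = ∏(1 − pᵢ).
P(none) = (1 − 0.05) × (1 − 0.55) × (1 − 0.41) × (1 − 0.15) = 0.95 × 0.45 × 0.59 × 0.85 = 0.21439125
P(at least one) = 1 − 0.21439125 = 0.78560875

0.78560875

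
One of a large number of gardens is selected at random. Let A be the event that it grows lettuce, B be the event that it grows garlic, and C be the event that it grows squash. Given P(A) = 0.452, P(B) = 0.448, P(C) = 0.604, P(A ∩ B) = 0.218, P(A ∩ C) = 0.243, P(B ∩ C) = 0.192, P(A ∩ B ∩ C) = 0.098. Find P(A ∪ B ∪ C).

P(A ∪ B ∪ C) = 0.452 + 0.448 + 0.604 − 0.218 − 0.243 − 0.192 + 0.098 = 0.949

0.949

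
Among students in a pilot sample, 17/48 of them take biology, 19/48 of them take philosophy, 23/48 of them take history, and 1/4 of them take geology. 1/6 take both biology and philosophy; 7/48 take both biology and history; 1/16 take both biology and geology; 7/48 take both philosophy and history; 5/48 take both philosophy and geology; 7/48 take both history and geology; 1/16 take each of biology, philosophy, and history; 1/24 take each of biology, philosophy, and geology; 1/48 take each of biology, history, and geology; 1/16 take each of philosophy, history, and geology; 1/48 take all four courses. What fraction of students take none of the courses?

1/8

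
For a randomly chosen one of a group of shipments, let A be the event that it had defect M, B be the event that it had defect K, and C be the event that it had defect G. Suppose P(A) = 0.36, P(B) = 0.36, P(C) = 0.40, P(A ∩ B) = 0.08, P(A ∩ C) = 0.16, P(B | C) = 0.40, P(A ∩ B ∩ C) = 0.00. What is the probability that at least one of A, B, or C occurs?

0.72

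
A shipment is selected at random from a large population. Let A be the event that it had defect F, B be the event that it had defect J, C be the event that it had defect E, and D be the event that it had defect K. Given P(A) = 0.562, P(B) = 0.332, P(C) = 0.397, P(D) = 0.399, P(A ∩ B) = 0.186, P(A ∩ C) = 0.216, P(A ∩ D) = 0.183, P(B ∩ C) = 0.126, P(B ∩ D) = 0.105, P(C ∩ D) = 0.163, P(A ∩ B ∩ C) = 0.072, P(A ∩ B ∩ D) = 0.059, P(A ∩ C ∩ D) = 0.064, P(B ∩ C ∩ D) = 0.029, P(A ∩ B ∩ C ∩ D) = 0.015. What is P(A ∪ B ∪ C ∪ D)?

0.920

Using inclusion–exclusion:
P(A ∪ B ∪ C ∪ D) = 0.562 + 0.332 + 0.397 + 0.399 − 0.186 − 0.216 − 0.183 − 0.126 − 0.105 − 0.163 + 0.072 + 0.059 + 0.064 + 0.029 − 0.015 = 0.920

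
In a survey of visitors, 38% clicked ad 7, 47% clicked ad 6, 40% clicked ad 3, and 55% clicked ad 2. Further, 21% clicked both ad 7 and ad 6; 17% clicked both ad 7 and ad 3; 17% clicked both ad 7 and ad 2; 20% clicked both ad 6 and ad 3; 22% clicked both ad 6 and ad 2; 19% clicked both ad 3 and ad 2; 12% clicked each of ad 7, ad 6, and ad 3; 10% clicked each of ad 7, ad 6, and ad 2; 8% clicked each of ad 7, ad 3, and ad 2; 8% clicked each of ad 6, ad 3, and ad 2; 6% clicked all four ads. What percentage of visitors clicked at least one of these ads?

P(at least one) = 38 + 47 + 40 + 55 − 21 − 17 − 17 − 20 − 22 − 19 + 12 + 10 + 8 + 8 − 6 = 96%

96%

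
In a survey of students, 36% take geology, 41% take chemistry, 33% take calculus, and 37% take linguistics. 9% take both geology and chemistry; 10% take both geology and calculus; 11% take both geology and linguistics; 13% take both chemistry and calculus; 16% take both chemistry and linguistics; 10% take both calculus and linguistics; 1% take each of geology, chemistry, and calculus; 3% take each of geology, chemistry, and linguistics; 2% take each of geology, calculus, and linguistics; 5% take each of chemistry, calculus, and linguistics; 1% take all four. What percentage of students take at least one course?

88%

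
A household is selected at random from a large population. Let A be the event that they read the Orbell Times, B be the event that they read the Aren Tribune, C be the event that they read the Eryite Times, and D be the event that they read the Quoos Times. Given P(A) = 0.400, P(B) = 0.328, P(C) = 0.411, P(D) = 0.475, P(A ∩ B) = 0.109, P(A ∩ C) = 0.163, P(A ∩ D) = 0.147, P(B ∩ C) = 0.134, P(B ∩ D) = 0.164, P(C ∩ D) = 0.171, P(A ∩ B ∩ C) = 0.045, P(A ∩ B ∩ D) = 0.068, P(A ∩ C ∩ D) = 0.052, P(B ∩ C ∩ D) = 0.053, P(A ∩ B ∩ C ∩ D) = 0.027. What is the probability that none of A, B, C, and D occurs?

0.083

Inclusion–exclusion gives
P(A ∪ B ∪ C ∪ D) = 0.400 + 0.328 + 0.411 + 0.475 − 0.109 − 0.163 − 0.147 − 0.134 − 0.164 − 0.171 + 0.045 + 0.068 + 0.052 + 0.053 − 0.027 = 0.917
P(none) = 1 − 0.917 = 0.083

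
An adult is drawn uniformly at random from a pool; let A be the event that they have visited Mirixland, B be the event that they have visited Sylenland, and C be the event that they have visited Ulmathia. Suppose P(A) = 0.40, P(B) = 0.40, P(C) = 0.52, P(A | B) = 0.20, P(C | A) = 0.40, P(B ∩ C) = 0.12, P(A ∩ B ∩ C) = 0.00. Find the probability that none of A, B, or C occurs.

0.04

P(A ∩ B) = P(B)·P(A|B) = 0.40 × 0.20 = 0.08
P(A ∩ C) = P(A)·P(C|A) = 0.40 × 0.40 = 0.16
Apply inclusion-exclusion:
P(A ∪ B ∪ C) = 0.40 + 0.40 + 0.52 − 0.08 − 0.16 − 0.12 + 0.00 = 0.96
P(none) = 1 − 0.96 = 0.04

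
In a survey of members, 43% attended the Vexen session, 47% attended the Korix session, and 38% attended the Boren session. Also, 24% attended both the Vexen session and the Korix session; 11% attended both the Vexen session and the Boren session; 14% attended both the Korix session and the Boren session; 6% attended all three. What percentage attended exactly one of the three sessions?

48%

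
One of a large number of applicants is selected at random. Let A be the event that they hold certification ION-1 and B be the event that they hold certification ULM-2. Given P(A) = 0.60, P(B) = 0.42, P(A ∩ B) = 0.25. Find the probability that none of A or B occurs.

0.23

P(A ∪ B) = 0.60 + 0.42 − 0.25 = 0.77
P(none) = 1 − 0.77 = 0.23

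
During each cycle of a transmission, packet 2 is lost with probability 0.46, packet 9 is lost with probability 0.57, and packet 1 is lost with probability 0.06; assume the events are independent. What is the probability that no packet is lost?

P(none) = (1 − 0.46) × (1 − 0.57) × (1 − 0.06) = 0.54 × 0.43 × 0.94 = 0.218268

0.218268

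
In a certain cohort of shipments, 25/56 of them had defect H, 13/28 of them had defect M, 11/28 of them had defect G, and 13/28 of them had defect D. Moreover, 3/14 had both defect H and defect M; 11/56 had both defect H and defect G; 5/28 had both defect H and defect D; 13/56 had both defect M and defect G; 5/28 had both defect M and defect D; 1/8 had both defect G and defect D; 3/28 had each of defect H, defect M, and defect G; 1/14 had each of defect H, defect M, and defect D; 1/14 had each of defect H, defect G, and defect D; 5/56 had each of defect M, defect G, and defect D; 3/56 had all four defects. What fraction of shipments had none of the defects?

1/14

P(≥1) = 25/56 + 13/28 + 11/28 + 13/28 − 3/14 − 11/56 − 5/28 − 13/56 − 5/28 − 1/8 + 3/28 + 1/14 + 1/14 + 5/56 − 3/56 = 13/14
P(none) = 1 − 13/14 = 1/14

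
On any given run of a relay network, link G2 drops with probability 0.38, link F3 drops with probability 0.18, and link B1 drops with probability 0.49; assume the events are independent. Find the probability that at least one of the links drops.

Since the events are independent, P(none) is the product of the individual non-occurrence probabilities.
P(none) = (1 − 0.38) × (1 − 0.18) × (1 − 0.49) = 0.62 × 0.82 × 0.51 = 0.259284
P(at least one) = 1 − 0.259284 = 0.740716

0.740716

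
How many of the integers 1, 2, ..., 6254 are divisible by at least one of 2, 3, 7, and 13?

floor(6254/2) + floor(6254/3) + floor(6254/7) + floor(6254/13) − floor(6254/6) − floor(6254/14) − floor(6254/26) − floor(6254/21) − floor(6254/39) − floor(6254/91) + floor(6254/42) + floor(6254/78) + floor(6254/182) + floor(6254/273) − floor(6254/546) = 3127 + 2084 + 893 + 481 − 1042 − 446 − 240 − 297 − 160 − 68 + 148 + 80 + 34 + 22 − 11 = 4605

4605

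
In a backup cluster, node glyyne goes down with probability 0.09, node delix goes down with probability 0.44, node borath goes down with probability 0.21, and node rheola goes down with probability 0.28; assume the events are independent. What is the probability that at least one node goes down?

0.71013952

P(none) = (1 − 0.09) × (1 − 0.44) × (1 − 0.21) × (1 − 0.28) = 0.91 × 0.56 × 0.79 × 0.72 = 0.28986048
P(at least one) = 1 − 0.28986048 = 0.71013952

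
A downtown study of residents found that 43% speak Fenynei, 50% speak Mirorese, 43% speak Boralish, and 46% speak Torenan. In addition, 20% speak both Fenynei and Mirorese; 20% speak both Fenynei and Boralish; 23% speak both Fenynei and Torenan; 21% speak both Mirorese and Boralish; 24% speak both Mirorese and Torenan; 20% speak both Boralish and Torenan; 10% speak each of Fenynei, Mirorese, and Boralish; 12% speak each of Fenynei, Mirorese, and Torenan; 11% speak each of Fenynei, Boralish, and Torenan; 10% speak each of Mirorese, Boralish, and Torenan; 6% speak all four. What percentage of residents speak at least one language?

91%

Using inclusion–exclusion:
P(≥1) = 43 + 50 + 43 + 46 − 20 − 20 − 23 − 21 − 24 − 20 + 10 + 12 + 11 + 10 − 6 = 91%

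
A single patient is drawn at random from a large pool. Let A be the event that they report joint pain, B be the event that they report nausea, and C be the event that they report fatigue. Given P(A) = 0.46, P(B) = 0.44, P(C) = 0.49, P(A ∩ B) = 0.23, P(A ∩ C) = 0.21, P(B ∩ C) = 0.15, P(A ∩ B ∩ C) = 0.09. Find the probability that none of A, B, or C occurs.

0.11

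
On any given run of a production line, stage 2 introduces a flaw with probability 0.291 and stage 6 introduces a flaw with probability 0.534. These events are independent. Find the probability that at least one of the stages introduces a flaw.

0.669606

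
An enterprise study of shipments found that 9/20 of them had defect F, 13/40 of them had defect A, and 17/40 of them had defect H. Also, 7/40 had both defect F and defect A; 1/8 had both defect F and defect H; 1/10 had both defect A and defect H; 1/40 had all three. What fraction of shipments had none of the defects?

Apply inclusion-exclusion:
P(≥1) = 9/20 + 13/40 + 17/40 − 7/40 − 1/8 − 1/10 + 1/40 = 33/40
P(none) = 1 − 33/40 = 7/40

7/40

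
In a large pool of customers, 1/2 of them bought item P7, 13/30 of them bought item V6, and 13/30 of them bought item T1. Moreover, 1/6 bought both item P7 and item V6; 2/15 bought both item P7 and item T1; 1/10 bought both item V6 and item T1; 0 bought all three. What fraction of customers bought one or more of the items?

29/30

Inclusion–exclusion gives
P(≥1) = 1/2 + 13/30 + 13/30 − 1/6 − 2/15 − 1/10 + 0 = 29/30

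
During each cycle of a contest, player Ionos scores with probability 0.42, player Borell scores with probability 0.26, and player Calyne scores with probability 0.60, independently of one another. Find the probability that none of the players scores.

P(none) = (1 − 0.42) × (1 − 0.26) × (1 − 0.60) = 0.58 × 0.74 × 0.40 = 0.17168

0.17168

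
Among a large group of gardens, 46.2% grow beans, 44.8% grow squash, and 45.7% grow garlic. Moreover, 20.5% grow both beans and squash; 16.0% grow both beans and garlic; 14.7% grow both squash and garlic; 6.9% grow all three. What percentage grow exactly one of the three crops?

55.0%

By inclusion–exclusion (exactly-one form):
P(exactly one) = 46.2 + 44.8 + 45.7 − 2·20.5 − 2·16.0 − 2·14.7 + 3·6.9 = 55.0%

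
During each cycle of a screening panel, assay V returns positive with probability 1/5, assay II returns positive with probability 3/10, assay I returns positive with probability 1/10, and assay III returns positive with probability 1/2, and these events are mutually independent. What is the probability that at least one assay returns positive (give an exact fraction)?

187/250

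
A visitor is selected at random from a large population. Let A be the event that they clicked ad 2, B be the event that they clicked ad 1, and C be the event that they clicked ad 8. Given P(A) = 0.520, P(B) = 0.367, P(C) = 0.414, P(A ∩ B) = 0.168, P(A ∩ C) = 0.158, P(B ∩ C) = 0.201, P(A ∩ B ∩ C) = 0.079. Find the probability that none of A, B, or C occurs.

0.147

P(A ∪ B ∪ C) = 0.520 + 0.367 + 0.414 − 0.168 − 0.158 − 0.201 + 0.079 = 0.853
P(none) = 1 − 0.853 = 0.147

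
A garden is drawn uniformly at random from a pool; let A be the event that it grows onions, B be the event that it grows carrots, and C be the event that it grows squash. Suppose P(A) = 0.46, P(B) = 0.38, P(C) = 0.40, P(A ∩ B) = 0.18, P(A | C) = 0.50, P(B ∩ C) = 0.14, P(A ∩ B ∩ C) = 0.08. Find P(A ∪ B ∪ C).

0.80

P(A ∩ C) = P(C)·P(A|C) = 0.40 × 0.50 = 0.20
By inclusion-exclusion,
P(A ∪ B ∪ C) = 0.46 + 0.38 + 0.40 − 0.18 − 0.20 − 0.14 + 0.08 = 0.80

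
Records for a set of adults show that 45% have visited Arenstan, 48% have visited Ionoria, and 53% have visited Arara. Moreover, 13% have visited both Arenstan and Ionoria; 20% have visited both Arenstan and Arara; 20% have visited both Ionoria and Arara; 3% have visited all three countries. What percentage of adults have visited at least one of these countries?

96%

P(union) = 45 + 48 + 53 − 13 − 20 − 20 + 3 = 96%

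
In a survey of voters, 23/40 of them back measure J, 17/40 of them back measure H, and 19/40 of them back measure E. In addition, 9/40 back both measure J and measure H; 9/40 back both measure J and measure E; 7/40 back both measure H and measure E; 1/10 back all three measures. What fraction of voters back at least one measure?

19/20

P(≥1) = 23/40 + 17/40 + 19/40 − 9/40 − 9/40 − 7/40 + 1/10 = 19/20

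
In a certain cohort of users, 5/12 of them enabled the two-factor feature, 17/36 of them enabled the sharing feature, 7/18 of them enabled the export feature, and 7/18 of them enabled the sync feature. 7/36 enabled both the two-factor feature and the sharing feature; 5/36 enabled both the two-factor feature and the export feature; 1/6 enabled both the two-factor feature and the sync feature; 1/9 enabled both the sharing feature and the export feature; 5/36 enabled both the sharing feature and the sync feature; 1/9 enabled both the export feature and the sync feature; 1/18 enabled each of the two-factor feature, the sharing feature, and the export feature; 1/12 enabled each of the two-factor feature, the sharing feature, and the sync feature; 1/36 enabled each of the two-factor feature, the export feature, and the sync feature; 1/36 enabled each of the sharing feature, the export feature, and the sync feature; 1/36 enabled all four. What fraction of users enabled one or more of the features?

35/36

Using inclusion–exclusion:
P(union) = 5/12 + 17/36 + 7/18 + 7/18 − 7/36 − 5/36 − 1/6 − 1/9 − 5/36 − 1/9 + 1/18 + 1/12 + 1/36 + 1/36 − 1/36 = 35/36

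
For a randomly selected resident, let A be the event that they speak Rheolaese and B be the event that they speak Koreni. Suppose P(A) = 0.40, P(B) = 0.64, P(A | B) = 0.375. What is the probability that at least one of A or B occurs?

0.80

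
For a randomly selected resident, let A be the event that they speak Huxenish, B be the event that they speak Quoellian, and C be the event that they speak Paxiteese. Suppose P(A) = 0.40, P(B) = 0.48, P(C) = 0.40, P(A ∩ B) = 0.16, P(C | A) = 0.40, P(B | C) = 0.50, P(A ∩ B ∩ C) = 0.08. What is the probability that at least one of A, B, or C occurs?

P(A ∩ C) = P(A)·P(C|A) = 0.40 × 0.40 = 0.16
P(B ∩ C) = P(C)·P(B|C) = 0.40 × 0.50 = 0.20
P(A ∪ B ∪ C) = 0.40 + 0.48 + 0.40 − 0.16 − 0.16 − 0.20 + 0.08 = 0.84

0.84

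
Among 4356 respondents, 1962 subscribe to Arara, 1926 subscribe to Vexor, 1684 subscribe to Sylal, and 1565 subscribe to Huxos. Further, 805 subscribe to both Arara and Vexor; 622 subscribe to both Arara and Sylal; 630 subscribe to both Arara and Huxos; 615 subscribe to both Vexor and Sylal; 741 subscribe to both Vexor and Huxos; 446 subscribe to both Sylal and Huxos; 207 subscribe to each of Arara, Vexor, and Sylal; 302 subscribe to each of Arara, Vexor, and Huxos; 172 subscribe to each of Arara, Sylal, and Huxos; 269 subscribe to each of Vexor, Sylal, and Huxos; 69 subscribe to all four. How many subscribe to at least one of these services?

|at least one| = 1962 + 1926 + 1684 + 1565 − 805 − 622 − 630 − 615 − 741 − 446 + 207 + 302 + 172 + 269 − 69 = 4159

4159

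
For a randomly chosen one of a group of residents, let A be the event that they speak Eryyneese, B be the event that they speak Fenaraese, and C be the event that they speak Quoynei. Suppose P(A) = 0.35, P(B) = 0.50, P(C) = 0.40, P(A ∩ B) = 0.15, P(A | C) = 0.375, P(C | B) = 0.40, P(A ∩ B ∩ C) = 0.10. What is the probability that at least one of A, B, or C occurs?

0.85

P(A ∩ C) = P(C)·P(A|C) = 0.40 × 0.375 = 0.15
P(B ∩ C) = P(B)·P(C|B) = 0.50 × 0.40 = 0.20
Using inclusion–exclusion:
P(A ∪ B ∪ C) = 0.35 + 0.50 + 0.40 − 0.15 − 0.15 − 0.20 + 0.10 = 0.85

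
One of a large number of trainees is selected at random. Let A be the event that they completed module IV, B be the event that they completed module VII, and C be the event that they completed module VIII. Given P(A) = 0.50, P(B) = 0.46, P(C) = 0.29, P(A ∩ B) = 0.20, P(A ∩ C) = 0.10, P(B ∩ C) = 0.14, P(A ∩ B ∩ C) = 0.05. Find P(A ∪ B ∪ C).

Using inclusion–exclusion:
P(A ∪ B ∪ C) = 0.50 + 0.46 + 0.29 − 0.20 − 0.10 − 0.14 + 0.05 = 0.86

0.86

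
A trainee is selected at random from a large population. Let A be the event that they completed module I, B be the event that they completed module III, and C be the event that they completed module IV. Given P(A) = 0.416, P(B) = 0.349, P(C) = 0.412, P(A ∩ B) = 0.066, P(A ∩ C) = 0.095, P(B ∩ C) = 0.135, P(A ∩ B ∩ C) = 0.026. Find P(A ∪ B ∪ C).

P(A ∪ B ∪ C) = 0.416 + 0.349 + 0.412 − 0.066 − 0.095 − 0.135 + 0.026 = 0.907

0.907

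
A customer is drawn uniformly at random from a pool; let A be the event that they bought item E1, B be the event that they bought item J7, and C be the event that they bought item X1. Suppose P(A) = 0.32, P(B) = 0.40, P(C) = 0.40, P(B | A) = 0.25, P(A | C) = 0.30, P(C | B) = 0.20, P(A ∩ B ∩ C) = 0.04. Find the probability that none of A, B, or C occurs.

P(A ∩ B) = P(A)·P(B|A) = 0.32 × 0.25 = 0.08
P(A ∩ C) = P(C)·P(A|C) = 0.40 × 0.30 = 0.12
P(B ∩ C) = P(B)·P(C|B) = 0.40 × 0.20 = 0.08
P(A ∪ B ∪ C) = 0.32 + 0.40 + 0.40 − 0.08 − 0.12 − 0.08 + 0.04 = 0.88
P(none) = 1 − 0.88 = 0.12

0.12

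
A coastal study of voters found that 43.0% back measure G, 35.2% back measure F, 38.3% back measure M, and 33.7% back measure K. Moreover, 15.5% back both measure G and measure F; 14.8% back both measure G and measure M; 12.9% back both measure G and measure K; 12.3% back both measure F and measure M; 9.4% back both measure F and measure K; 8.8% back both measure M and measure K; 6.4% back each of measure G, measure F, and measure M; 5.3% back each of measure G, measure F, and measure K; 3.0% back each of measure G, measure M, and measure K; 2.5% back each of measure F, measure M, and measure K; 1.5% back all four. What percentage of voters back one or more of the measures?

92.2%

Apply inclusion-exclusion:
P(≥1) = 43.0 + 35.2 + 38.3 + 33.7 − 15.5 − 14.8 − 12.9 − 12.3 − 9.4 − 8.8 + 6.4 + 5.3 + 3.0 + 2.5 − 1.5 = 92.2%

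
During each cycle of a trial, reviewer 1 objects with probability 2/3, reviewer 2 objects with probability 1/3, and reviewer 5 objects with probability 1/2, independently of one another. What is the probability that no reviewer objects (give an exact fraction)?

1/9

P(none) = (1 − 2/3) × (1 − 1/3) × (1 − 1/2) = 1/3 × 2/3 × 1/2 = 1/9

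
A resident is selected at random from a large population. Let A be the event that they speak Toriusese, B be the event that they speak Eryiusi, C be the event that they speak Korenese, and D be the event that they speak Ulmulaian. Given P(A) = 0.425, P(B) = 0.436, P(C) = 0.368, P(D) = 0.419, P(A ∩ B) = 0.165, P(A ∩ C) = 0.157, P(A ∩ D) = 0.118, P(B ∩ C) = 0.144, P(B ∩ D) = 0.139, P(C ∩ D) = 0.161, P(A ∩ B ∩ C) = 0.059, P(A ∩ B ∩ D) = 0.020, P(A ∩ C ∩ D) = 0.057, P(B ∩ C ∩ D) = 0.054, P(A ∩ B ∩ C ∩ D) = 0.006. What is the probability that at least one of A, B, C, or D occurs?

0.948

P(A ∪ B ∪ C ∪ D) = 0.425 + 0.436 + 0.368 + 0.419 − 0.165 − 0.157 − 0.118 − 0.144 − 0.139 − 0.161 + 0.059 + 0.020 + 0.057 + 0.054 − 0.006 = 0.948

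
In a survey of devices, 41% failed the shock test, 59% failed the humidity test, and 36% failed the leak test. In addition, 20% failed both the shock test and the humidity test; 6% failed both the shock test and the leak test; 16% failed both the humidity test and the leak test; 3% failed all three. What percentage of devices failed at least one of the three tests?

Inclusion–exclusion gives
P(≥1) = 41 + 59 + 36 − 20 − 6 − 16 + 3 = 97%

97%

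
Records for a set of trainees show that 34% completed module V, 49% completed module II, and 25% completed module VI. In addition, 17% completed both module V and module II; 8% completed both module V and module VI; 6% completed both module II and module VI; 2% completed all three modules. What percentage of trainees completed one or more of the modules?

P(at least one) = 34 + 49 + 25 − 17 − 8 − 6 + 2 = 79%

79%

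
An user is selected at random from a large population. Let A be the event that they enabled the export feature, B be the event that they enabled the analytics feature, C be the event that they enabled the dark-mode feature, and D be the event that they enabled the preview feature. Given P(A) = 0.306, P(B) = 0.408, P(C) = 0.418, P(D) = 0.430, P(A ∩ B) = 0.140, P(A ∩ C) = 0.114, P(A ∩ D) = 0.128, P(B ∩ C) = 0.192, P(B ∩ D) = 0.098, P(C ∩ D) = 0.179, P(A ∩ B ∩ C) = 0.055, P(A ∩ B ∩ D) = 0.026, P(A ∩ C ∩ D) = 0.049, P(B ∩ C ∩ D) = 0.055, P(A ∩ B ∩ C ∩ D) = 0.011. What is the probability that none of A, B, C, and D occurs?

Apply inclusion-exclusion:
P(A ∪ B ∪ C ∪ D) = 0.306 + 0.408 + 0.418 + 0.430 − 0.140 − 0.114 − 0.128 − 0.192 − 0.098 − 0.179 + 0.055 + 0.026 + 0.049 + 0.055 − 0.011 = 0.885
P(none) = 1 − 0.885 = 0.115

0.115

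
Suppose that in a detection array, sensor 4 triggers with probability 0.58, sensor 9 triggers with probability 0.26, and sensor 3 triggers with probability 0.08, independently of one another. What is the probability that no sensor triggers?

0.285936

Independence gives P(none) = ∏(1 − pᵢ).
P(none) = (1 − 0.58) × (1 − 0.26) × (1 − 0.08) = 0.42 × 0.74 × 0.92 = 0.285936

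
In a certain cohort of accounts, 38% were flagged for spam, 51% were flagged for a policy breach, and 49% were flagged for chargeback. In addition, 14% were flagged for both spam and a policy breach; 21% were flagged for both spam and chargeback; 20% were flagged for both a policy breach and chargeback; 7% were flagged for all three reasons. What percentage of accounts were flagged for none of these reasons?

P(≥1) = 38 + 51 + 49 − 14 − 21 − 20 + 7 = 90%
P(none) = 100% − 90% = 10%

10%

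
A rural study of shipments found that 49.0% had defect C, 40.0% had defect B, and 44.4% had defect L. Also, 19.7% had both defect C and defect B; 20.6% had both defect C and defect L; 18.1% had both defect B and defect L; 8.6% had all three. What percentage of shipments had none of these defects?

16.4%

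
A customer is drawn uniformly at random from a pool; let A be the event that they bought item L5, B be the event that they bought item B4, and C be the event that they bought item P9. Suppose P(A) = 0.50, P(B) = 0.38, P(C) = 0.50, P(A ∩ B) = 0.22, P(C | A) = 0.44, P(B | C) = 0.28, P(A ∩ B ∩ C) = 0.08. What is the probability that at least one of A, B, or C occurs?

0.88

P(A ∩ C) = P(A)·P(C|A) = 0.50 × 0.44 = 0.22
P(B ∩ C) = P(C)·P(B|C) = 0.50 × 0.28 = 0.14
P(A ∪ B ∪ C) = 0.50 + 0.38 + 0.50 − 0.22 − 0.22 − 0.14 + 0.08 = 0.88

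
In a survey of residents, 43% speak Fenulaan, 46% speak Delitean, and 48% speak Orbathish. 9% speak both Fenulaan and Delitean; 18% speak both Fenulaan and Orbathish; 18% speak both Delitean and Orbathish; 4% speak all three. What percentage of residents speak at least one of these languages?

P(≥1) = 43 + 46 + 48 − 9 − 18 − 18 + 4 = 96%

96%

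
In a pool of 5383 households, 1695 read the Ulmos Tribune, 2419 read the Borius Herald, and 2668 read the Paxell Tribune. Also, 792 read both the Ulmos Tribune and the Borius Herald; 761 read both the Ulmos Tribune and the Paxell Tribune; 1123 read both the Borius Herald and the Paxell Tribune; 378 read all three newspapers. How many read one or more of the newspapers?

N(≥1) = 1695 + 2419 + 2668 − 792 − 761 − 1123 + 378 = 4484

4484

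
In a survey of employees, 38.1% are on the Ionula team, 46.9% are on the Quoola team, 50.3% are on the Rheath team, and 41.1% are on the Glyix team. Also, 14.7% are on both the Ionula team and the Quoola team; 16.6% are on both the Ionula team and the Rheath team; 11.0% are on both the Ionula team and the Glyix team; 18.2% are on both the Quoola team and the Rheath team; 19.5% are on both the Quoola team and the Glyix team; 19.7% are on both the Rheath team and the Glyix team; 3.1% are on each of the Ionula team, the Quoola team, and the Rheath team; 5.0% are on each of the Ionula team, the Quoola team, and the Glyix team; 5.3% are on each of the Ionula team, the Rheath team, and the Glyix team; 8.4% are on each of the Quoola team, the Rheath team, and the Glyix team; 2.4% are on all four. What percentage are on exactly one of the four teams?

Using the inclusion–exclusion count for exactly one event:
P(exactly one) = 38.1 + 46.9 + 50.3 + 41.1 − 2·14.7 − 2·16.6 − 2·11.0 − 2·18.2 − 2·19.5 − 2·19.7 + 3·3.1 + 3·5.0 + 3·5.3 + 3·8.4 − 4·2.4 = 32.8%

32.8%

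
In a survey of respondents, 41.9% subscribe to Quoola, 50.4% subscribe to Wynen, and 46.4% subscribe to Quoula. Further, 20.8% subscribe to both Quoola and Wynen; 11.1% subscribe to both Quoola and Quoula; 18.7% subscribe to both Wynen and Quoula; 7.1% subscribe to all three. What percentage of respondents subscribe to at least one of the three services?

95.2%

P(union) = 41.9 + 50.4 + 46.4 − 20.8 − 11.1 − 18.7 + 7.1 = 95.2%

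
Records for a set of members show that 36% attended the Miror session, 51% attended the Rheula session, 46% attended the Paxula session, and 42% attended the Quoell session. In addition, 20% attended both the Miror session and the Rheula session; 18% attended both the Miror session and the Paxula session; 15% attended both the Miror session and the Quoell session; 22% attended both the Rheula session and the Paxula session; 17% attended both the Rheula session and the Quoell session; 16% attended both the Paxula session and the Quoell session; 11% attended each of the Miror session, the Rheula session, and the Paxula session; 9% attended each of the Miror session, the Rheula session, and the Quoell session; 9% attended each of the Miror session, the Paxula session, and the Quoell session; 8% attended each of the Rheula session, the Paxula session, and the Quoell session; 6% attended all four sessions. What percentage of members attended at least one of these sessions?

98%

P(at least one) = 36 + 51 + 46 + 42 − 20 − 18 − 15 − 22 − 17 − 16 + 11 + 9 + 9 + 8 − 6 = 98%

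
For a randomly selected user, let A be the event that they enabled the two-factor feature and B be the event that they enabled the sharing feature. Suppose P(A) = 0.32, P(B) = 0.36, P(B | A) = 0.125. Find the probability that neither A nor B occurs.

0.36

P(A ∩ B) = P(A)·P(B|A) = 0.32 × 0.125 = 0.04
Apply inclusion-exclusion:
P(A ∪ B) = 0.32 + 0.36 − 0.04 = 0.64
P(none) = 1 − 0.64 = 0.36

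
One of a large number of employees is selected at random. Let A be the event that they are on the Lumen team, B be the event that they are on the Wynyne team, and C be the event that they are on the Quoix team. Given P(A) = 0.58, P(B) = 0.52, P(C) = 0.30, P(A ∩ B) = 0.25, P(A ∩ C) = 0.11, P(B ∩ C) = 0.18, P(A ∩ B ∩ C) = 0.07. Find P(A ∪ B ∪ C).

P(A ∪ B ∪ C) = 0.58 + 0.52 + 0.30 − 0.25 − 0.11 − 0.18 + 0.07 = 0.93

0.93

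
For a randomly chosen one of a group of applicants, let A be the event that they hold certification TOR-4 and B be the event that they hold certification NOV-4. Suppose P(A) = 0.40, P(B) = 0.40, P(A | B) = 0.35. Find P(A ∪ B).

P(A ∩ B) = P(B)·P(A|B) = 0.40 × 0.35 = 0.14
P(A ∪ B) = 0.40 + 0.40 − 0.14 = 0.66

0.66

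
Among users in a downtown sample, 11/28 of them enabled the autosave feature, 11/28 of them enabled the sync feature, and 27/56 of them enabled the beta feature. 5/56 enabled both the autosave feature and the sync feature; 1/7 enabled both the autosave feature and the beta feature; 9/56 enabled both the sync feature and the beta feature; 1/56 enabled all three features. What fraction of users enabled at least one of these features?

Inclusion–exclusion gives
P(≥1) = 11/28 + 11/28 + 27/56 − 5/56 − 1/7 − 9/56 + 1/56 = 25/28

25/28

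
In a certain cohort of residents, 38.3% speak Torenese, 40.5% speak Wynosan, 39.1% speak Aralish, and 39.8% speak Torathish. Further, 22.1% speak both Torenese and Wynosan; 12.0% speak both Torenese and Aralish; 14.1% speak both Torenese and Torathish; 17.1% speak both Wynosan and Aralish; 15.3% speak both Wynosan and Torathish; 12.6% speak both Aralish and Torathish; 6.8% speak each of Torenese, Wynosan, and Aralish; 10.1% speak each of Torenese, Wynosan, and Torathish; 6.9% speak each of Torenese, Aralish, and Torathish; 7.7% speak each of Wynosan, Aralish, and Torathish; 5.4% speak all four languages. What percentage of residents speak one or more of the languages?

Inclusion–exclusion gives
P(at least one) = 38.3 + 40.5 + 39.1 + 39.8 − 22.1 − 12.0 − 14.1 − 17.1 − 15.3 − 12.6 + 6.8 + 10.1 + 6.9 + 7.7 − 5.4 = 90.6%

90.6%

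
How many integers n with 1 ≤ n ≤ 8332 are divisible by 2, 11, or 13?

4836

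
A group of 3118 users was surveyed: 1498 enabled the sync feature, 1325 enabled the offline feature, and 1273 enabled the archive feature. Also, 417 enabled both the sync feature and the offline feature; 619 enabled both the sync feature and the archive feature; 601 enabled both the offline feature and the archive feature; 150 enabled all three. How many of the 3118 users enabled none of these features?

509

Apply inclusion-exclusion:
|union| = 1498 + 1325 + 1273 − 417 − 619 − 601 + 150 = 2609
None: 3118 − 2609 = 509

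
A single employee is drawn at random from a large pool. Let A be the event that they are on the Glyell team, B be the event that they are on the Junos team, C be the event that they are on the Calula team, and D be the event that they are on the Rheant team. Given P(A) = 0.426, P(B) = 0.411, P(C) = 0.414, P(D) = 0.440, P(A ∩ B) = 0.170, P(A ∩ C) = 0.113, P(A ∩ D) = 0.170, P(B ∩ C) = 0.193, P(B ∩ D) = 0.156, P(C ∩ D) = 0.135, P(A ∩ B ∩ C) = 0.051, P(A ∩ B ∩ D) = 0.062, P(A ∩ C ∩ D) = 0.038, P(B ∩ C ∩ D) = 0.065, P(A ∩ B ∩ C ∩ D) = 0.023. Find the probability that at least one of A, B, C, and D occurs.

0.947

P(A ∪ B ∪ C ∪ D) = 0.426 + 0.411 + 0.414 + 0.440 − 0.170 − 0.113 − 0.170 − 0.193 − 0.156 − 0.135 + 0.051 + 0.062 + 0.038 + 0.065 − 0.023 = 0.947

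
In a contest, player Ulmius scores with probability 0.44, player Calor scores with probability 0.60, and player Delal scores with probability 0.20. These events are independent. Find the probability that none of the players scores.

Independence gives P(none) = ∏(1 − pᵢ).
P(none) = (1 − 0.44) × (1 − 0.60) × (1 − 0.20) = 0.56 × 0.40 × 0.80 = 0.1792

0.1792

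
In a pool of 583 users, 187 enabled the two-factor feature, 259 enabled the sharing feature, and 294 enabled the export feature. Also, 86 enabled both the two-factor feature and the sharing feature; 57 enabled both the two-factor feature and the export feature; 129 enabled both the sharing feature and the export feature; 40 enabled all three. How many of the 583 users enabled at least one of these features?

508

|union| = 187 + 259 + 294 − 86 − 57 − 129 + 40 = 508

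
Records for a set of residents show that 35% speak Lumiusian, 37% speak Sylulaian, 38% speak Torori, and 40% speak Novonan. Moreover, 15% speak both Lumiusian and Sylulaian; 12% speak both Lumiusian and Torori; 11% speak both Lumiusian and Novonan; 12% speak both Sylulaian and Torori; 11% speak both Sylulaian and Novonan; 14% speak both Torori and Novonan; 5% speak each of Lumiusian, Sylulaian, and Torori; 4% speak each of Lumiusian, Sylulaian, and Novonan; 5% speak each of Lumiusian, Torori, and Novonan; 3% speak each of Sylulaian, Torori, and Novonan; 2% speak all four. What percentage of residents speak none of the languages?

10%

P(at least one) = 35 + 37 + 38 + 40 − 15 − 12 − 11 − 12 − 11 − 14 + 5 + 4 + 5 + 3 − 2 = 90%
P(none) = 100% − 90% = 10%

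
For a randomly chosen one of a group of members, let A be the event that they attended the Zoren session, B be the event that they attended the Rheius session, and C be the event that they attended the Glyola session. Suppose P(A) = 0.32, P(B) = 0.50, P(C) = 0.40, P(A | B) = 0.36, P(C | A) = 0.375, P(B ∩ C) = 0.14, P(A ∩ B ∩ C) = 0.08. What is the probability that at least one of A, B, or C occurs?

P(A ∩ B) = P(B)·P(A|B) = 0.50 × 0.36 = 0.18
P(A ∩ C) = P(A)·P(C|A) = 0.32 × 0.375 = 0.12
Apply inclusion-exclusion:
P(A ∪ B ∪ C) = 0.32 + 0.50 + 0.40 − 0.18 − 0.12 − 0.14 + 0.08 = 0.86

0.86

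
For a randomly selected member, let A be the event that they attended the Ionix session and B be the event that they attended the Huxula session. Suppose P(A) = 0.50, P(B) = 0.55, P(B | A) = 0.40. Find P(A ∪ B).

P(A ∩ B) = P(A)·P(B|A) = 0.50 × 0.40 = 0.20
Inclusion–exclusion gives
P(A ∪ B) = 0.50 + 0.55 − 0.20 = 0.85

0.85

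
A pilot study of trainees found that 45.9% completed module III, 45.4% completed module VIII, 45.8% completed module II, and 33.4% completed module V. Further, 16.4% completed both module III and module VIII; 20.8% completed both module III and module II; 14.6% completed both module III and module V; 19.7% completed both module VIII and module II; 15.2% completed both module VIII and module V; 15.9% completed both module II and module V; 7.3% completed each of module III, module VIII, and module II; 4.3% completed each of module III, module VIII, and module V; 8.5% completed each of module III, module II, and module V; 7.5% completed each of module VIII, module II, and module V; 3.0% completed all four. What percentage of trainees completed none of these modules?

7.5%

P(at least one) = 45.9 + 45.4 + 45.8 + 33.4 − 16.4 − 20.8 − 14.6 − 19.7 − 15.2 − 15.9 + 7.3 + 4.3 + 8.5 + 7.5 − 3.0 = 92.5%
P(none) = 100% − 92.5% = 7.5%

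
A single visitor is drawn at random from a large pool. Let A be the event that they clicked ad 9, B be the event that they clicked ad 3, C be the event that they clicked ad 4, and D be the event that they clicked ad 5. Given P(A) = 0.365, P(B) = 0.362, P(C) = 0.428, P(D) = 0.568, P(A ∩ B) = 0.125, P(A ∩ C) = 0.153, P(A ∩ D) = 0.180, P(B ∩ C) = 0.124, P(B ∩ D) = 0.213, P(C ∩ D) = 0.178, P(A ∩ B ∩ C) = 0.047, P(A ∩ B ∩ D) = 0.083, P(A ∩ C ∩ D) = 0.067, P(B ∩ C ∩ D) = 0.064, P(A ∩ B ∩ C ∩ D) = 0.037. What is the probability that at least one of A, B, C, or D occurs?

0.974

P(A ∪ B ∪ C ∪ D) = 0.365 + 0.362 + 0.428 + 0.568 − 0.125 − 0.153 − 0.180 − 0.124 − 0.213 − 0.178 + 0.047 + 0.083 + 0.067 + 0.064 − 0.037 = 0.974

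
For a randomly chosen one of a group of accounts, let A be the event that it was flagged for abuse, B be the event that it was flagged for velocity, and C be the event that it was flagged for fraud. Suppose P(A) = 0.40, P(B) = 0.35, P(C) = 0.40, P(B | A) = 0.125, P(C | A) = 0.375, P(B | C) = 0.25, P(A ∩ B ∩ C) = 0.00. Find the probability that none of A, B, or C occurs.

0.15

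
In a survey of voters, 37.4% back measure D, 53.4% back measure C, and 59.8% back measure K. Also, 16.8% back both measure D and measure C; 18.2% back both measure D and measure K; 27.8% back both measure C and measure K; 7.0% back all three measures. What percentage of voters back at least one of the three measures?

P(at least one) = 37.4 + 53.4 + 59.8 − 16.8 − 18.2 − 27.8 + 7.0 = 94.8%

94.8%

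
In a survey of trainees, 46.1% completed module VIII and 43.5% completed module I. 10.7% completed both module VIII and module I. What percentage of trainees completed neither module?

Inclusion–exclusion gives
P(≥1) = 46.1 + 43.5 − 10.7 = 78.9%
P(none) = 100% − 78.9% = 21.1%

21.1%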